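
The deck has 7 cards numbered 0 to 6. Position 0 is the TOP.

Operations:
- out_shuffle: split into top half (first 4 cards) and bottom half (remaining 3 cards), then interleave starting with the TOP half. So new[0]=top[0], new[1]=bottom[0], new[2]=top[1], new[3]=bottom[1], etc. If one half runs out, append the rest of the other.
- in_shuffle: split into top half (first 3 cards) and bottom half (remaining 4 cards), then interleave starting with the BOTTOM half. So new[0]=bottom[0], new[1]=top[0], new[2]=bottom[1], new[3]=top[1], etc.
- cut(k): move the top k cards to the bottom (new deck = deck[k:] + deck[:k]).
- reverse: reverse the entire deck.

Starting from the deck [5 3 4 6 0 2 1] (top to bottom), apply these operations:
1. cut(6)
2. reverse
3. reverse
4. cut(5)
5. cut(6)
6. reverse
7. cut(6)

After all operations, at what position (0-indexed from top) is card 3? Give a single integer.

After op 1 (cut(6)): [1 5 3 4 6 0 2]
After op 2 (reverse): [2 0 6 4 3 5 1]
After op 3 (reverse): [1 5 3 4 6 0 2]
After op 4 (cut(5)): [0 2 1 5 3 4 6]
After op 5 (cut(6)): [6 0 2 1 5 3 4]
After op 6 (reverse): [4 3 5 1 2 0 6]
After op 7 (cut(6)): [6 4 3 5 1 2 0]
Card 3 is at position 2.

Answer: 2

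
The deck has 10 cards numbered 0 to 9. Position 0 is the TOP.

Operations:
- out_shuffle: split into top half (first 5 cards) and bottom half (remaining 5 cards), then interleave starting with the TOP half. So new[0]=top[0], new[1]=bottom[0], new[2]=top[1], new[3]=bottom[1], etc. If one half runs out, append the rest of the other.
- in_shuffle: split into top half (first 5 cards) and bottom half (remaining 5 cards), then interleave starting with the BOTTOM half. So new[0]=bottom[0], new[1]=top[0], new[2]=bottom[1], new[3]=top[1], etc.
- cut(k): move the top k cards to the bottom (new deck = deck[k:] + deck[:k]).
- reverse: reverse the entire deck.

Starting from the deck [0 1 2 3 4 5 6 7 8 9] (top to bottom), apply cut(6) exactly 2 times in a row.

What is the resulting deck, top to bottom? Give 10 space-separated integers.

Answer: 2 3 4 5 6 7 8 9 0 1

Derivation:
After op 1 (cut(6)): [6 7 8 9 0 1 2 3 4 5]
After op 2 (cut(6)): [2 3 4 5 6 7 8 9 0 1]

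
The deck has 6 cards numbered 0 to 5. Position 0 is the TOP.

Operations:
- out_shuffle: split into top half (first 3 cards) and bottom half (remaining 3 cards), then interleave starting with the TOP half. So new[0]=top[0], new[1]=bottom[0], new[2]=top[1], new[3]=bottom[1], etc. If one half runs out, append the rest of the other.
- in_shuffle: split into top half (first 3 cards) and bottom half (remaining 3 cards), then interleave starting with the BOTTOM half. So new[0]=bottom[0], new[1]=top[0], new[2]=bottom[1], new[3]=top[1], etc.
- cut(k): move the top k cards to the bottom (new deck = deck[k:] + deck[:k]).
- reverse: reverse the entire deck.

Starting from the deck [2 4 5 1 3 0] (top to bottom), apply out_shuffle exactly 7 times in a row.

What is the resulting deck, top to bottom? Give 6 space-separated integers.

Answer: 2 5 3 4 1 0

Derivation:
After op 1 (out_shuffle): [2 1 4 3 5 0]
After op 2 (out_shuffle): [2 3 1 5 4 0]
After op 3 (out_shuffle): [2 5 3 4 1 0]
After op 4 (out_shuffle): [2 4 5 1 3 0]
After op 5 (out_shuffle): [2 1 4 3 5 0]
After op 6 (out_shuffle): [2 3 1 5 4 0]
After op 7 (out_shuffle): [2 5 3 4 1 0]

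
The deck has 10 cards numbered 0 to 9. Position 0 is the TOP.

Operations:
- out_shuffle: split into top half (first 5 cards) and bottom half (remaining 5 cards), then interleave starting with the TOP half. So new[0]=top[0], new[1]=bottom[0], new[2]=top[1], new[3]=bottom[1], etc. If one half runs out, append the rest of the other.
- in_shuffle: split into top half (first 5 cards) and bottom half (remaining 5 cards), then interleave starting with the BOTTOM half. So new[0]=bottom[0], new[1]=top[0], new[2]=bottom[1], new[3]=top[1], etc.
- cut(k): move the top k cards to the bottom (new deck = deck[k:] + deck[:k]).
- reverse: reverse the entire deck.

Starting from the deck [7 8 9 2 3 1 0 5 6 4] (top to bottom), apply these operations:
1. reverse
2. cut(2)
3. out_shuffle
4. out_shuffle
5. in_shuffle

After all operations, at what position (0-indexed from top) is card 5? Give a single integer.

Answer: 1

Derivation:
After op 1 (reverse): [4 6 5 0 1 3 2 9 8 7]
After op 2 (cut(2)): [5 0 1 3 2 9 8 7 4 6]
After op 3 (out_shuffle): [5 9 0 8 1 7 3 4 2 6]
After op 4 (out_shuffle): [5 7 9 3 0 4 8 2 1 6]
After op 5 (in_shuffle): [4 5 8 7 2 9 1 3 6 0]
Card 5 is at position 1.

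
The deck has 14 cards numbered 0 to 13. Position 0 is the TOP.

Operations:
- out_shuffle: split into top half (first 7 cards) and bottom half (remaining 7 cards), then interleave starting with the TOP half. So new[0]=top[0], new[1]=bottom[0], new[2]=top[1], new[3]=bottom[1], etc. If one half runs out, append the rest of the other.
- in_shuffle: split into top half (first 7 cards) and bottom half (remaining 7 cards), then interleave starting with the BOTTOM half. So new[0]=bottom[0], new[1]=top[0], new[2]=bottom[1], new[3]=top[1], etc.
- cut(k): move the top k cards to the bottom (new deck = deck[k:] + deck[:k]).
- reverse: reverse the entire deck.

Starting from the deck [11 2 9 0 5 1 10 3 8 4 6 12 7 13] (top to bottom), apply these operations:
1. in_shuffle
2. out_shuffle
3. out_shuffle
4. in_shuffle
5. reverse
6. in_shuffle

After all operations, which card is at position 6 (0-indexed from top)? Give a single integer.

Answer: 7

Derivation:
After op 1 (in_shuffle): [3 11 8 2 4 9 6 0 12 5 7 1 13 10]
After op 2 (out_shuffle): [3 0 11 12 8 5 2 7 4 1 9 13 6 10]
After op 3 (out_shuffle): [3 7 0 4 11 1 12 9 8 13 5 6 2 10]
After op 4 (in_shuffle): [9 3 8 7 13 0 5 4 6 11 2 1 10 12]
After op 5 (reverse): [12 10 1 2 11 6 4 5 0 13 7 8 3 9]
After op 6 (in_shuffle): [5 12 0 10 13 1 7 2 8 11 3 6 9 4]
Position 6: card 7.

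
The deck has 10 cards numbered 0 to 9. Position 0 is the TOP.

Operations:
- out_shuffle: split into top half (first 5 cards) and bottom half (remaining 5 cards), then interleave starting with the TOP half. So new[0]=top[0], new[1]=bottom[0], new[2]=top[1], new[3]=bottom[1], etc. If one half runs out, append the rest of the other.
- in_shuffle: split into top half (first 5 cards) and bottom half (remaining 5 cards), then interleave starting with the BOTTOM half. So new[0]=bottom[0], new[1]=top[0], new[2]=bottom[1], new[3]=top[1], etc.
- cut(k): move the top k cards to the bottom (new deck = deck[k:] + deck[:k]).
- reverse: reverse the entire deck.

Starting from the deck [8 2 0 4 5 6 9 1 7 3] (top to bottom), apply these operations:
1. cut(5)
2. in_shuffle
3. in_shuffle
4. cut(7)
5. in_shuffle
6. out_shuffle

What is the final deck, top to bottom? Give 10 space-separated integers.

After op 1 (cut(5)): [6 9 1 7 3 8 2 0 4 5]
After op 2 (in_shuffle): [8 6 2 9 0 1 4 7 5 3]
After op 3 (in_shuffle): [1 8 4 6 7 2 5 9 3 0]
After op 4 (cut(7)): [9 3 0 1 8 4 6 7 2 5]
After op 5 (in_shuffle): [4 9 6 3 7 0 2 1 5 8]
After op 6 (out_shuffle): [4 0 9 2 6 1 3 5 7 8]

Answer: 4 0 9 2 6 1 3 5 7 8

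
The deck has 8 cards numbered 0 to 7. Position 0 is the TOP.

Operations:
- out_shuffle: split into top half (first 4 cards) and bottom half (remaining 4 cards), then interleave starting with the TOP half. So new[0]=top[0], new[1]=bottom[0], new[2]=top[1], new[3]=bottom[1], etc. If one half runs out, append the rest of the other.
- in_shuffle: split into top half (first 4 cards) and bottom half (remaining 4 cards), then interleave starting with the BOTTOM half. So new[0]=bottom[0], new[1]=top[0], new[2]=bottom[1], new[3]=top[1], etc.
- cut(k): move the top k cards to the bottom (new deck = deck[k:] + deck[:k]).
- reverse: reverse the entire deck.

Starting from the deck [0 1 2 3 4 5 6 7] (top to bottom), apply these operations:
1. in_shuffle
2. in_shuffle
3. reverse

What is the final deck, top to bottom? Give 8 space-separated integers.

After op 1 (in_shuffle): [4 0 5 1 6 2 7 3]
After op 2 (in_shuffle): [6 4 2 0 7 5 3 1]
After op 3 (reverse): [1 3 5 7 0 2 4 6]

Answer: 1 3 5 7 0 2 4 6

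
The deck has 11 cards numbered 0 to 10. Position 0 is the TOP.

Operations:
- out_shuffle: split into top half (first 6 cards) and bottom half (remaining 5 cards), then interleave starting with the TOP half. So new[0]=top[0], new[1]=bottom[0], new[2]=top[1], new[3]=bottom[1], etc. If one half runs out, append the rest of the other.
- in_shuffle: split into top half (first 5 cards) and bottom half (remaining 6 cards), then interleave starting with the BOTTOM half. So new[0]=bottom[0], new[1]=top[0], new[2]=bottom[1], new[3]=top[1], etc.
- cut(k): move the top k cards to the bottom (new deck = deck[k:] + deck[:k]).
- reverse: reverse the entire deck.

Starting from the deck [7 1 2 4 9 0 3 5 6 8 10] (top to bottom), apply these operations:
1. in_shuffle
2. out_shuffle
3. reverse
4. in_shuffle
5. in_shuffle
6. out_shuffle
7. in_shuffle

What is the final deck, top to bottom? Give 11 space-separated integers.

After op 1 (in_shuffle): [0 7 3 1 5 2 6 4 8 9 10]
After op 2 (out_shuffle): [0 6 7 4 3 8 1 9 5 10 2]
After op 3 (reverse): [2 10 5 9 1 8 3 4 7 6 0]
After op 4 (in_shuffle): [8 2 3 10 4 5 7 9 6 1 0]
After op 5 (in_shuffle): [5 8 7 2 9 3 6 10 1 4 0]
After op 6 (out_shuffle): [5 6 8 10 7 1 2 4 9 0 3]
After op 7 (in_shuffle): [1 5 2 6 4 8 9 10 0 7 3]

Answer: 1 5 2 6 4 8 9 10 0 7 3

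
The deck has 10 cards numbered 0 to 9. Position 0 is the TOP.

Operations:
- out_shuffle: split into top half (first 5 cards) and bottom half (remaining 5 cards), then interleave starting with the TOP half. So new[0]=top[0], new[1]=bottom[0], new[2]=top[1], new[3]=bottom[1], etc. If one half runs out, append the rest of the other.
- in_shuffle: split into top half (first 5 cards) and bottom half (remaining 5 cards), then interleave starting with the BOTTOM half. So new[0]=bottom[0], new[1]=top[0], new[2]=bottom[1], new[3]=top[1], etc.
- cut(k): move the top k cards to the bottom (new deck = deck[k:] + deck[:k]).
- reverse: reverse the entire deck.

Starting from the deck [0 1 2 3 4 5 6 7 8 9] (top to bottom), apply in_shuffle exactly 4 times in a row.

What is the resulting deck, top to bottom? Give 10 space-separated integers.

After op 1 (in_shuffle): [5 0 6 1 7 2 8 3 9 4]
After op 2 (in_shuffle): [2 5 8 0 3 6 9 1 4 7]
After op 3 (in_shuffle): [6 2 9 5 1 8 4 0 7 3]
After op 4 (in_shuffle): [8 6 4 2 0 9 7 5 3 1]

Answer: 8 6 4 2 0 9 7 5 3 1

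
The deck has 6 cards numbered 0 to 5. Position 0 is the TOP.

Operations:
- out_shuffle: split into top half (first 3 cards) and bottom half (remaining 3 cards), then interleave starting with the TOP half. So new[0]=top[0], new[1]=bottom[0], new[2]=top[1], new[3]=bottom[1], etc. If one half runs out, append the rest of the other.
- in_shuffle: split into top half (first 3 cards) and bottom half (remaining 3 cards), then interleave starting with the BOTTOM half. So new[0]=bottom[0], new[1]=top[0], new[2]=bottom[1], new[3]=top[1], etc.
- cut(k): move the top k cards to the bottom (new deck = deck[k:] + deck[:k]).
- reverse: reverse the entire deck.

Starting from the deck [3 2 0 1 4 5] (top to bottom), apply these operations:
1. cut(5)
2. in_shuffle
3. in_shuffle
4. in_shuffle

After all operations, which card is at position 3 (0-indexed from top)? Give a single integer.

After op 1 (cut(5)): [5 3 2 0 1 4]
After op 2 (in_shuffle): [0 5 1 3 4 2]
After op 3 (in_shuffle): [3 0 4 5 2 1]
After op 4 (in_shuffle): [5 3 2 0 1 4]
Position 3: card 0.

Answer: 0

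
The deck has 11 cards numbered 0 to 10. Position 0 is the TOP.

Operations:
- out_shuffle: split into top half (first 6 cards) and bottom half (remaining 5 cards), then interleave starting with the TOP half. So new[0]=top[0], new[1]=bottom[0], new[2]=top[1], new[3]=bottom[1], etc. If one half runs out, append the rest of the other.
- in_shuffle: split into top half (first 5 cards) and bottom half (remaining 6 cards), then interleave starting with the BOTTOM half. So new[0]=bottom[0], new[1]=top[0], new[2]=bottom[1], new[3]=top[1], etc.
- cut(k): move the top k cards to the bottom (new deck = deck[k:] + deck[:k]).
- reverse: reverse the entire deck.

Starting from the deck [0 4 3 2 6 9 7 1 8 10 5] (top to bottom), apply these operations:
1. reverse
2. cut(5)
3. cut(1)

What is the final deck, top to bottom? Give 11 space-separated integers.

Answer: 6 2 3 4 0 5 10 8 1 7 9

Derivation:
After op 1 (reverse): [5 10 8 1 7 9 6 2 3 4 0]
After op 2 (cut(5)): [9 6 2 3 4 0 5 10 8 1 7]
After op 3 (cut(1)): [6 2 3 4 0 5 10 8 1 7 9]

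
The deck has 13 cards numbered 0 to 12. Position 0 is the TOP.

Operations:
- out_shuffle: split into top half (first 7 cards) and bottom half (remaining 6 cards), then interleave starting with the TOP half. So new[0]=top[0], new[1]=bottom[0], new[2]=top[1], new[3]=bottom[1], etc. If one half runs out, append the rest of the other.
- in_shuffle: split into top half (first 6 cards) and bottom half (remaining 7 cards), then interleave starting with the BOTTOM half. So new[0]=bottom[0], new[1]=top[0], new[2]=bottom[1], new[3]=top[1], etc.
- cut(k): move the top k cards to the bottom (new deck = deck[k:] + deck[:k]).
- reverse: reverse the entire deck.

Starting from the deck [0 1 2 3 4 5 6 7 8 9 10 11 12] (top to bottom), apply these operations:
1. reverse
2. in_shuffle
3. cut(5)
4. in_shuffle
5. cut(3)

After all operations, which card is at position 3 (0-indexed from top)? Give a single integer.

After op 1 (reverse): [12 11 10 9 8 7 6 5 4 3 2 1 0]
After op 2 (in_shuffle): [6 12 5 11 4 10 3 9 2 8 1 7 0]
After op 3 (cut(5)): [10 3 9 2 8 1 7 0 6 12 5 11 4]
After op 4 (in_shuffle): [7 10 0 3 6 9 12 2 5 8 11 1 4]
After op 5 (cut(3)): [3 6 9 12 2 5 8 11 1 4 7 10 0]
Position 3: card 12.

Answer: 12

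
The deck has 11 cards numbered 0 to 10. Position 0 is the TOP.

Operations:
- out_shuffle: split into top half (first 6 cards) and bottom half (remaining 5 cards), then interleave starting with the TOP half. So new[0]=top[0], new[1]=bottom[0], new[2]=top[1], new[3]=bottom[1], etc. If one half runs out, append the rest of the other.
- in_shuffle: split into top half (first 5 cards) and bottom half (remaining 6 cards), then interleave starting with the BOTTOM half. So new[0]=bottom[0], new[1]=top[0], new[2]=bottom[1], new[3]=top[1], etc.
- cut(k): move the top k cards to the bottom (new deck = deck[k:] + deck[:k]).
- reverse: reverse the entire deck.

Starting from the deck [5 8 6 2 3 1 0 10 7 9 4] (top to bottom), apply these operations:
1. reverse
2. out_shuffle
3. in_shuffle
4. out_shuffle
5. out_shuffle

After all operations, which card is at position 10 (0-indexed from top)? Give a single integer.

After op 1 (reverse): [4 9 7 10 0 1 3 2 6 8 5]
After op 2 (out_shuffle): [4 3 9 2 7 6 10 8 0 5 1]
After op 3 (in_shuffle): [6 4 10 3 8 9 0 2 5 7 1]
After op 4 (out_shuffle): [6 0 4 2 10 5 3 7 8 1 9]
After op 5 (out_shuffle): [6 3 0 7 4 8 2 1 10 9 5]
Position 10: card 5.

Answer: 5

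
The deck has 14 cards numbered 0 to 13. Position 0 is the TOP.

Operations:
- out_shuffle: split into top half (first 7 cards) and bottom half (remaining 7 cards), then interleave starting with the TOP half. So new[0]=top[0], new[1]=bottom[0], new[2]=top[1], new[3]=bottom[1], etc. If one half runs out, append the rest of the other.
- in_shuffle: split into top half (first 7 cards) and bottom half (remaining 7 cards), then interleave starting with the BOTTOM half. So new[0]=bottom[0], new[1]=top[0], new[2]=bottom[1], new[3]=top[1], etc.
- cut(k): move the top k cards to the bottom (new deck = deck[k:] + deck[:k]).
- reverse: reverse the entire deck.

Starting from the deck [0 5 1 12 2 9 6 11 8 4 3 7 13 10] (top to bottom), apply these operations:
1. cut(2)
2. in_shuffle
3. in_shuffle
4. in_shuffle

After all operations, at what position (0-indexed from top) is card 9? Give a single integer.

After op 1 (cut(2)): [1 12 2 9 6 11 8 4 3 7 13 10 0 5]
After op 2 (in_shuffle): [4 1 3 12 7 2 13 9 10 6 0 11 5 8]
After op 3 (in_shuffle): [9 4 10 1 6 3 0 12 11 7 5 2 8 13]
After op 4 (in_shuffle): [12 9 11 4 7 10 5 1 2 6 8 3 13 0]
Card 9 is at position 1.

Answer: 1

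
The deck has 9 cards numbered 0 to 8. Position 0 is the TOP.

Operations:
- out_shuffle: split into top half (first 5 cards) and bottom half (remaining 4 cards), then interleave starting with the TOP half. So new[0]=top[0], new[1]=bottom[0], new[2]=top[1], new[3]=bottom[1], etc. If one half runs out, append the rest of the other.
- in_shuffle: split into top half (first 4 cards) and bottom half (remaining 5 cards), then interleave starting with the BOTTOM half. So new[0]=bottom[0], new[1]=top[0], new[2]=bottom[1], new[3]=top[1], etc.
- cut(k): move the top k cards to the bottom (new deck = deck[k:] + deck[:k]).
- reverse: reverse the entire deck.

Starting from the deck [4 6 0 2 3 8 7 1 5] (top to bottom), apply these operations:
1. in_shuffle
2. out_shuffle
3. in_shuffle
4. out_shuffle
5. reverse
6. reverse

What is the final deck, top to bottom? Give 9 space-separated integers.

Answer: 8 4 3 5 2 1 0 7 6

Derivation:
After op 1 (in_shuffle): [3 4 8 6 7 0 1 2 5]
After op 2 (out_shuffle): [3 0 4 1 8 2 6 5 7]
After op 3 (in_shuffle): [8 3 2 0 6 4 5 1 7]
After op 4 (out_shuffle): [8 4 3 5 2 1 0 7 6]
After op 5 (reverse): [6 7 0 1 2 5 3 4 8]
After op 6 (reverse): [8 4 3 5 2 1 0 7 6]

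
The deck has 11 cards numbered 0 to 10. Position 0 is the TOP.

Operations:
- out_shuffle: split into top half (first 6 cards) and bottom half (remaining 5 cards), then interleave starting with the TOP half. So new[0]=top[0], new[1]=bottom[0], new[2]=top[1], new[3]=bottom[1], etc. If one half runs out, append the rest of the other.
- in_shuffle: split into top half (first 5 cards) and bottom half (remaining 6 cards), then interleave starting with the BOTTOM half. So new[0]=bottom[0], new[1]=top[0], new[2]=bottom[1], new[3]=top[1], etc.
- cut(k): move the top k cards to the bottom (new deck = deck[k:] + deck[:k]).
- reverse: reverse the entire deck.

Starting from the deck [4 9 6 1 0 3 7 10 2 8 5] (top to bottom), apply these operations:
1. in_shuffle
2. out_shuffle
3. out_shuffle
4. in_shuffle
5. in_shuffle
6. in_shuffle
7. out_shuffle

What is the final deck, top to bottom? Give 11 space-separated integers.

Answer: 1 4 2 3 6 5 10 0 9 8 7

Derivation:
After op 1 (in_shuffle): [3 4 7 9 10 6 2 1 8 0 5]
After op 2 (out_shuffle): [3 2 4 1 7 8 9 0 10 5 6]
After op 3 (out_shuffle): [3 9 2 0 4 10 1 5 7 6 8]
After op 4 (in_shuffle): [10 3 1 9 5 2 7 0 6 4 8]
After op 5 (in_shuffle): [2 10 7 3 0 1 6 9 4 5 8]
After op 6 (in_shuffle): [1 2 6 10 9 7 4 3 5 0 8]
After op 7 (out_shuffle): [1 4 2 3 6 5 10 0 9 8 7]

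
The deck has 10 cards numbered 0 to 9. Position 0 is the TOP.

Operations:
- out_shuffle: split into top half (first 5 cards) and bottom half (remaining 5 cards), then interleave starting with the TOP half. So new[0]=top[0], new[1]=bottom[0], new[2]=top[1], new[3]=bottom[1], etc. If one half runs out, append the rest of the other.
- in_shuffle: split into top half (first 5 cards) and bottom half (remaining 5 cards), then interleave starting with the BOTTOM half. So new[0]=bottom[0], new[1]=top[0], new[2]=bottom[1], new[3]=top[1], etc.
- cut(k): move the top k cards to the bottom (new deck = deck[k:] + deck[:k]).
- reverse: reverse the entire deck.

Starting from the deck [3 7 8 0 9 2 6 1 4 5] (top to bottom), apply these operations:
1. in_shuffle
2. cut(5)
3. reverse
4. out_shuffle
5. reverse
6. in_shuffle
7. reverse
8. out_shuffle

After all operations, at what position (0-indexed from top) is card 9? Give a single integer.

After op 1 (in_shuffle): [2 3 6 7 1 8 4 0 5 9]
After op 2 (cut(5)): [8 4 0 5 9 2 3 6 7 1]
After op 3 (reverse): [1 7 6 3 2 9 5 0 4 8]
After op 4 (out_shuffle): [1 9 7 5 6 0 3 4 2 8]
After op 5 (reverse): [8 2 4 3 0 6 5 7 9 1]
After op 6 (in_shuffle): [6 8 5 2 7 4 9 3 1 0]
After op 7 (reverse): [0 1 3 9 4 7 2 5 8 6]
After op 8 (out_shuffle): [0 7 1 2 3 5 9 8 4 6]
Card 9 is at position 6.

Answer: 6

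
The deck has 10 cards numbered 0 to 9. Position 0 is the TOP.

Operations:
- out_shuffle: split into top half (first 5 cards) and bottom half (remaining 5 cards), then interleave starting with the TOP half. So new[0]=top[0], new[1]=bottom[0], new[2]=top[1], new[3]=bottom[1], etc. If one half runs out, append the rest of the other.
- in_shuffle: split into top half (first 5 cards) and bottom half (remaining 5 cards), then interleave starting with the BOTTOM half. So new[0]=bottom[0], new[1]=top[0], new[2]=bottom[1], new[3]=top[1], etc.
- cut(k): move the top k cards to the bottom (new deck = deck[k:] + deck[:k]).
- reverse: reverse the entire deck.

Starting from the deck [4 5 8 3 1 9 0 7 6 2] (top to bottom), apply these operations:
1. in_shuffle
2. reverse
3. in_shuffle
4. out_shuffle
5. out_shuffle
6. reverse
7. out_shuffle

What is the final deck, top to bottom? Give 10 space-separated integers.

After op 1 (in_shuffle): [9 4 0 5 7 8 6 3 2 1]
After op 2 (reverse): [1 2 3 6 8 7 5 0 4 9]
After op 3 (in_shuffle): [7 1 5 2 0 3 4 6 9 8]
After op 4 (out_shuffle): [7 3 1 4 5 6 2 9 0 8]
After op 5 (out_shuffle): [7 6 3 2 1 9 4 0 5 8]
After op 6 (reverse): [8 5 0 4 9 1 2 3 6 7]
After op 7 (out_shuffle): [8 1 5 2 0 3 4 6 9 7]

Answer: 8 1 5 2 0 3 4 6 9 7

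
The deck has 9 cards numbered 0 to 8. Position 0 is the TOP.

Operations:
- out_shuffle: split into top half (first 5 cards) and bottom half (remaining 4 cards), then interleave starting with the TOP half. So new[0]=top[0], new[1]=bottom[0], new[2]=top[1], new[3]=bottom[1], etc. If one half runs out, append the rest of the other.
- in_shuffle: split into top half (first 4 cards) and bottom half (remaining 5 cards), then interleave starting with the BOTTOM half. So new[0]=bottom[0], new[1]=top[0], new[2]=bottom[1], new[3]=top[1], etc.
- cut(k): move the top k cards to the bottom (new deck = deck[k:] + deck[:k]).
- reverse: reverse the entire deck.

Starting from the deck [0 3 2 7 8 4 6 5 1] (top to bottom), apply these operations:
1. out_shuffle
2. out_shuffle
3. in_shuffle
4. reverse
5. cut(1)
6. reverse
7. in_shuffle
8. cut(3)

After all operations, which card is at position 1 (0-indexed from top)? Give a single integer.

After op 1 (out_shuffle): [0 4 3 6 2 5 7 1 8]
After op 2 (out_shuffle): [0 5 4 7 3 1 6 8 2]
After op 3 (in_shuffle): [3 0 1 5 6 4 8 7 2]
After op 4 (reverse): [2 7 8 4 6 5 1 0 3]
After op 5 (cut(1)): [7 8 4 6 5 1 0 3 2]
After op 6 (reverse): [2 3 0 1 5 6 4 8 7]
After op 7 (in_shuffle): [5 2 6 3 4 0 8 1 7]
After op 8 (cut(3)): [3 4 0 8 1 7 5 2 6]
Position 1: card 4.

Answer: 4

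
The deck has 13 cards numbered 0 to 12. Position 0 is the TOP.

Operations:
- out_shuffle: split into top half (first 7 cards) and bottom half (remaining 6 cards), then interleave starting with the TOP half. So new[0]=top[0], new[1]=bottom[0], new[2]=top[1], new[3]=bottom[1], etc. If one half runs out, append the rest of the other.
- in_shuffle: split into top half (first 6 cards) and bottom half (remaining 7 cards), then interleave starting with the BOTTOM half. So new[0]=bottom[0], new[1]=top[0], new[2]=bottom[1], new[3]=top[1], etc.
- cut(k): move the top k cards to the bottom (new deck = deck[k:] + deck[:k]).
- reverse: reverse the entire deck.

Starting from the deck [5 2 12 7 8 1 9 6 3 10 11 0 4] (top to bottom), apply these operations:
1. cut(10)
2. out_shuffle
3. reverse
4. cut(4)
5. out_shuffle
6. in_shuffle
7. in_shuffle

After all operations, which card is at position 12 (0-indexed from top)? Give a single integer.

After op 1 (cut(10)): [11 0 4 5 2 12 7 8 1 9 6 3 10]
After op 2 (out_shuffle): [11 8 0 1 4 9 5 6 2 3 12 10 7]
After op 3 (reverse): [7 10 12 3 2 6 5 9 4 1 0 8 11]
After op 4 (cut(4)): [2 6 5 9 4 1 0 8 11 7 10 12 3]
After op 5 (out_shuffle): [2 8 6 11 5 7 9 10 4 12 1 3 0]
After op 6 (in_shuffle): [9 2 10 8 4 6 12 11 1 5 3 7 0]
After op 7 (in_shuffle): [12 9 11 2 1 10 5 8 3 4 7 6 0]
Position 12: card 0.

Answer: 0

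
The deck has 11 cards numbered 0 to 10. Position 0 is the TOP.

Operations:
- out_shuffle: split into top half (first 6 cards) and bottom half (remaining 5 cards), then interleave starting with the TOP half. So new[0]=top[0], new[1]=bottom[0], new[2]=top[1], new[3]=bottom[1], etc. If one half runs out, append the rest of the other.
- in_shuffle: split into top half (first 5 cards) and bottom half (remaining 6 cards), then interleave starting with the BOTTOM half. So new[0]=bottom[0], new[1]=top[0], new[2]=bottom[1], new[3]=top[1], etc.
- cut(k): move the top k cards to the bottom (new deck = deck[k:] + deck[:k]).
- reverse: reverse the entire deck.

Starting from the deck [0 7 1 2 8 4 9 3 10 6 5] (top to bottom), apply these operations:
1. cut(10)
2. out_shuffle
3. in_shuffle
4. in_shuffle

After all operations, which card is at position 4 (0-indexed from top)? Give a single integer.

Answer: 9

Derivation:
After op 1 (cut(10)): [5 0 7 1 2 8 4 9 3 10 6]
After op 2 (out_shuffle): [5 4 0 9 7 3 1 10 2 6 8]
After op 3 (in_shuffle): [3 5 1 4 10 0 2 9 6 7 8]
After op 4 (in_shuffle): [0 3 2 5 9 1 6 4 7 10 8]
Position 4: card 9.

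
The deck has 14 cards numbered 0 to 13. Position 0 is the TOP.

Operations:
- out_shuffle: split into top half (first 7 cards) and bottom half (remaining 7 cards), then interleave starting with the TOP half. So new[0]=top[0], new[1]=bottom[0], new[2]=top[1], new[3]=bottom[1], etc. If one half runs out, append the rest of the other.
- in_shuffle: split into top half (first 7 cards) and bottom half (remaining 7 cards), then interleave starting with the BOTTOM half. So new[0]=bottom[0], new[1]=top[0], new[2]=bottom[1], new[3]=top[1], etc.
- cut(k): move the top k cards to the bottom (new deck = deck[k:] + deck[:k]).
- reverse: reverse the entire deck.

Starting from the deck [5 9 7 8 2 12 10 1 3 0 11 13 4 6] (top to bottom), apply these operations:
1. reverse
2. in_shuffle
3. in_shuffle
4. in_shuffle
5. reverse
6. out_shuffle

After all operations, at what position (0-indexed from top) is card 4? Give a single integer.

Answer: 13

Derivation:
After op 1 (reverse): [6 4 13 11 0 3 1 10 12 2 8 7 9 5]
After op 2 (in_shuffle): [10 6 12 4 2 13 8 11 7 0 9 3 5 1]
After op 3 (in_shuffle): [11 10 7 6 0 12 9 4 3 2 5 13 1 8]
After op 4 (in_shuffle): [4 11 3 10 2 7 5 6 13 0 1 12 8 9]
After op 5 (reverse): [9 8 12 1 0 13 6 5 7 2 10 3 11 4]
After op 6 (out_shuffle): [9 5 8 7 12 2 1 10 0 3 13 11 6 4]
Card 4 is at position 13.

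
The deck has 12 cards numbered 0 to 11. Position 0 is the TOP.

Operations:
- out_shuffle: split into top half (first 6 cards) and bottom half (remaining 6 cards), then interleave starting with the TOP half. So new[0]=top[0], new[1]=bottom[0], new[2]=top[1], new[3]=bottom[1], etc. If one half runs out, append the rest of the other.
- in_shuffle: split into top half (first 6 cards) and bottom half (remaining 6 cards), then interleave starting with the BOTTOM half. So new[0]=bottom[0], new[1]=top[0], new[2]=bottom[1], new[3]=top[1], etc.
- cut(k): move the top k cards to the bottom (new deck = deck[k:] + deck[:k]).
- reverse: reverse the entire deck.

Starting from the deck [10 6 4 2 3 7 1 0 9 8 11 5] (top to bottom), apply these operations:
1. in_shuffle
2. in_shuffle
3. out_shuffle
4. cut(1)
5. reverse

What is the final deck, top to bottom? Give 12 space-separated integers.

After op 1 (in_shuffle): [1 10 0 6 9 4 8 2 11 3 5 7]
After op 2 (in_shuffle): [8 1 2 10 11 0 3 6 5 9 7 4]
After op 3 (out_shuffle): [8 3 1 6 2 5 10 9 11 7 0 4]
After op 4 (cut(1)): [3 1 6 2 5 10 9 11 7 0 4 8]
After op 5 (reverse): [8 4 0 7 11 9 10 5 2 6 1 3]

Answer: 8 4 0 7 11 9 10 5 2 6 1 3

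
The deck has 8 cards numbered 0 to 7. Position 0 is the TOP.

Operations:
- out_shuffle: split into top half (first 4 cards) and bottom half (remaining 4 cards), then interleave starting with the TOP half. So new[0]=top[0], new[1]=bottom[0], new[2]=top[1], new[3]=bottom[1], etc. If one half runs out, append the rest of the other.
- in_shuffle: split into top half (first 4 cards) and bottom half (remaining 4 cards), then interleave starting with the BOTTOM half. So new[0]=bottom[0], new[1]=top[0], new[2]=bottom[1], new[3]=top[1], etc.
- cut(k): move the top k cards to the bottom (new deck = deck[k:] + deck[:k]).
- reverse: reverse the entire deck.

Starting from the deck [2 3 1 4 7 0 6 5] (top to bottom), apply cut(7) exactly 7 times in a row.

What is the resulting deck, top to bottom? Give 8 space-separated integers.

Answer: 3 1 4 7 0 6 5 2

Derivation:
After op 1 (cut(7)): [5 2 3 1 4 7 0 6]
After op 2 (cut(7)): [6 5 2 3 1 4 7 0]
After op 3 (cut(7)): [0 6 5 2 3 1 4 7]
After op 4 (cut(7)): [7 0 6 5 2 3 1 4]
After op 5 (cut(7)): [4 7 0 6 5 2 3 1]
After op 6 (cut(7)): [1 4 7 0 6 5 2 3]
After op 7 (cut(7)): [3 1 4 7 0 6 5 2]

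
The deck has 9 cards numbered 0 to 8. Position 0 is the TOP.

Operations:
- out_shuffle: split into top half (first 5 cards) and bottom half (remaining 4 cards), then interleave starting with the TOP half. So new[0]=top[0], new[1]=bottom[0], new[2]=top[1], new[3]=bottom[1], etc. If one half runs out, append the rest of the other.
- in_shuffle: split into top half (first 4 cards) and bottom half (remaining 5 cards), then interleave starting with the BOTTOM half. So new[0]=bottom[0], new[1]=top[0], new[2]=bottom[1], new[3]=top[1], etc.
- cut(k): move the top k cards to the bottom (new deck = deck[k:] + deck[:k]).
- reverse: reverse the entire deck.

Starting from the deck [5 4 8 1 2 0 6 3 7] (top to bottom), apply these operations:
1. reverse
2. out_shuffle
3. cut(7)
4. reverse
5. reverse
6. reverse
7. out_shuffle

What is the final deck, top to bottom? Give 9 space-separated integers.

Answer: 0 1 4 7 6 2 8 5 3

Derivation:
After op 1 (reverse): [7 3 6 0 2 1 8 4 5]
After op 2 (out_shuffle): [7 1 3 8 6 4 0 5 2]
After op 3 (cut(7)): [5 2 7 1 3 8 6 4 0]
After op 4 (reverse): [0 4 6 8 3 1 7 2 5]
After op 5 (reverse): [5 2 7 1 3 8 6 4 0]
After op 6 (reverse): [0 4 6 8 3 1 7 2 5]
After op 7 (out_shuffle): [0 1 4 7 6 2 8 5 3]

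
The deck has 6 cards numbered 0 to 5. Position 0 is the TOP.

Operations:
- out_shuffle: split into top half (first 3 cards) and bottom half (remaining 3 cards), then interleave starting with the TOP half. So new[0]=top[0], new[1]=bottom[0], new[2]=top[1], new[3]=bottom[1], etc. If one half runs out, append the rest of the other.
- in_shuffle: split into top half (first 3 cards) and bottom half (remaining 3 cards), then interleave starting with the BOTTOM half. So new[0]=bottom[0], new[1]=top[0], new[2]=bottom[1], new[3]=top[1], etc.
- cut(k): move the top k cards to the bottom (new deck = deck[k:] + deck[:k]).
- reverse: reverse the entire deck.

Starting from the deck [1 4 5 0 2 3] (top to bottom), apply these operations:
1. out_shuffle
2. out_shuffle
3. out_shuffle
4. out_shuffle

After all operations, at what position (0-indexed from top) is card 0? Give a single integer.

After op 1 (out_shuffle): [1 0 4 2 5 3]
After op 2 (out_shuffle): [1 2 0 5 4 3]
After op 3 (out_shuffle): [1 5 2 4 0 3]
After op 4 (out_shuffle): [1 4 5 0 2 3]
Card 0 is at position 3.

Answer: 3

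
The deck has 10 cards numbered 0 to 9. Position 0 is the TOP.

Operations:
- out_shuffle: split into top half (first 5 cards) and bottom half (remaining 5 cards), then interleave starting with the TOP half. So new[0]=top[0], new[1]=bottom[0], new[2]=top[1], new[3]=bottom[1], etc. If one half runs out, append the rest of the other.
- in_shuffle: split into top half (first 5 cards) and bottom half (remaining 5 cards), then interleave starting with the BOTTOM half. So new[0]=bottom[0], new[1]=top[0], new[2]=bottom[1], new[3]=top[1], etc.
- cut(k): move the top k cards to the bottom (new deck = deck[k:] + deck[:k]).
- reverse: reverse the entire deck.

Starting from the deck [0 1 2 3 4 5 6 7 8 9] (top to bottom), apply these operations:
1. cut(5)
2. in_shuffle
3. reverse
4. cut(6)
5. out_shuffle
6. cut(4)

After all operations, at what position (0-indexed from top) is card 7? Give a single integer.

Answer: 3

Derivation:
After op 1 (cut(5)): [5 6 7 8 9 0 1 2 3 4]
After op 2 (in_shuffle): [0 5 1 6 2 7 3 8 4 9]
After op 3 (reverse): [9 4 8 3 7 2 6 1 5 0]
After op 4 (cut(6)): [6 1 5 0 9 4 8 3 7 2]
After op 5 (out_shuffle): [6 4 1 8 5 3 0 7 9 2]
After op 6 (cut(4)): [5 3 0 7 9 2 6 4 1 8]
Card 7 is at position 3.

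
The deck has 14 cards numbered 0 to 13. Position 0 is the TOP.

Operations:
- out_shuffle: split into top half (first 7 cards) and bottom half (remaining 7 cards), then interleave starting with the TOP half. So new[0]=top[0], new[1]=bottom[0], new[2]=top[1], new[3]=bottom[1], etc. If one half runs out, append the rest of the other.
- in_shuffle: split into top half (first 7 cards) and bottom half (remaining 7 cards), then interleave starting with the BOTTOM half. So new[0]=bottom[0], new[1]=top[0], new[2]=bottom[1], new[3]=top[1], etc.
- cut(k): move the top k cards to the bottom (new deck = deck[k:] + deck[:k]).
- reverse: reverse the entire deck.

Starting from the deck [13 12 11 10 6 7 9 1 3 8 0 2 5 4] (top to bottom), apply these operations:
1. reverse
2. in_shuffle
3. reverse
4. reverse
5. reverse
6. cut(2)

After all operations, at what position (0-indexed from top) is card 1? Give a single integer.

Answer: 12

Derivation:
After op 1 (reverse): [4 5 2 0 8 3 1 9 7 6 10 11 12 13]
After op 2 (in_shuffle): [9 4 7 5 6 2 10 0 11 8 12 3 13 1]
After op 3 (reverse): [1 13 3 12 8 11 0 10 2 6 5 7 4 9]
After op 4 (reverse): [9 4 7 5 6 2 10 0 11 8 12 3 13 1]
After op 5 (reverse): [1 13 3 12 8 11 0 10 2 6 5 7 4 9]
After op 6 (cut(2)): [3 12 8 11 0 10 2 6 5 7 4 9 1 13]
Card 1 is at position 12.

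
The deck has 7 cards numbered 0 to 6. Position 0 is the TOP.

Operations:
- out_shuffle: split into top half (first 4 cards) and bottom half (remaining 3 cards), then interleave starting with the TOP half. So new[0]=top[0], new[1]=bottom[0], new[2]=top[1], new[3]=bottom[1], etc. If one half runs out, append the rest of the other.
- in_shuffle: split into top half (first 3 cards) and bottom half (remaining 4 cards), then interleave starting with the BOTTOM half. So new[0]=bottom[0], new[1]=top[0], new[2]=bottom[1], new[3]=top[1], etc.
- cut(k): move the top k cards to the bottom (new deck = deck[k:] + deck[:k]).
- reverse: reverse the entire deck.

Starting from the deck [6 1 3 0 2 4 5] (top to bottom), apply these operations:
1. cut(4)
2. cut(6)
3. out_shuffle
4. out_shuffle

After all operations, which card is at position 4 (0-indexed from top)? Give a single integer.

Answer: 2

Derivation:
After op 1 (cut(4)): [2 4 5 6 1 3 0]
After op 2 (cut(6)): [0 2 4 5 6 1 3]
After op 3 (out_shuffle): [0 6 2 1 4 3 5]
After op 4 (out_shuffle): [0 4 6 3 2 5 1]
Position 4: card 2.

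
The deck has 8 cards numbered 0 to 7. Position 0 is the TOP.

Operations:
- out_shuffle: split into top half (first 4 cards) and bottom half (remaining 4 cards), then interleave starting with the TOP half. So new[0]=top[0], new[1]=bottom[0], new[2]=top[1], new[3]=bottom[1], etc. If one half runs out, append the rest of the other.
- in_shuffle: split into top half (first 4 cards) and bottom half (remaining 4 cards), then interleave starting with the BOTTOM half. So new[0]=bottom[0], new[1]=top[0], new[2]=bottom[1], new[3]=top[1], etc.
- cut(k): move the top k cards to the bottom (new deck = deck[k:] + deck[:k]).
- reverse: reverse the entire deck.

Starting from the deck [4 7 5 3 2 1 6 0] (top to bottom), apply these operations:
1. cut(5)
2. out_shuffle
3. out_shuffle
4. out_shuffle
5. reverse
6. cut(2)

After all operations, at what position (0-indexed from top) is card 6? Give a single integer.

After op 1 (cut(5)): [1 6 0 4 7 5 3 2]
After op 2 (out_shuffle): [1 7 6 5 0 3 4 2]
After op 3 (out_shuffle): [1 0 7 3 6 4 5 2]
After op 4 (out_shuffle): [1 6 0 4 7 5 3 2]
After op 5 (reverse): [2 3 5 7 4 0 6 1]
After op 6 (cut(2)): [5 7 4 0 6 1 2 3]
Card 6 is at position 4.

Answer: 4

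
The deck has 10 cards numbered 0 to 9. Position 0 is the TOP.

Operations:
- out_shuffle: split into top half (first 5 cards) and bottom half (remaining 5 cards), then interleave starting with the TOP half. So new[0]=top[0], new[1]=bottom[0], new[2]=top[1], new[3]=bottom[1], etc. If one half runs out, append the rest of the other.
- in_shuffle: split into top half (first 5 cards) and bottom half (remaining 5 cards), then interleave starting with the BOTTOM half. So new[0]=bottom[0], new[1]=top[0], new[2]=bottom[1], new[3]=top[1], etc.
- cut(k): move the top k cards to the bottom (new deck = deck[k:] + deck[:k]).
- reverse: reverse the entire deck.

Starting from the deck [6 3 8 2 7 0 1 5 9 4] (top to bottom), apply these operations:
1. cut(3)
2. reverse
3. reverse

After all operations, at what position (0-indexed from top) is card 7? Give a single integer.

After op 1 (cut(3)): [2 7 0 1 5 9 4 6 3 8]
After op 2 (reverse): [8 3 6 4 9 5 1 0 7 2]
After op 3 (reverse): [2 7 0 1 5 9 4 6 3 8]
Card 7 is at position 1.

Answer: 1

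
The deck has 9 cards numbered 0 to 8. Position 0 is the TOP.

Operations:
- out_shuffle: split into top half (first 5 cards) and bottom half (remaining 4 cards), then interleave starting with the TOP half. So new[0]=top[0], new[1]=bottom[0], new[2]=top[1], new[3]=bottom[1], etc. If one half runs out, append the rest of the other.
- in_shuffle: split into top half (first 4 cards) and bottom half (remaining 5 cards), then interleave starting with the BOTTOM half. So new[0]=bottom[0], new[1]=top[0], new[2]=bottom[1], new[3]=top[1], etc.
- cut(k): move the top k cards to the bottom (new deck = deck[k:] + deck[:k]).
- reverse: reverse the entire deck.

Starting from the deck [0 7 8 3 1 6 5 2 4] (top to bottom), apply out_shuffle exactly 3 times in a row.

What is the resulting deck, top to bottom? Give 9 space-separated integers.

After op 1 (out_shuffle): [0 6 7 5 8 2 3 4 1]
After op 2 (out_shuffle): [0 2 6 3 7 4 5 1 8]
After op 3 (out_shuffle): [0 4 2 5 6 1 3 8 7]

Answer: 0 4 2 5 6 1 3 8 7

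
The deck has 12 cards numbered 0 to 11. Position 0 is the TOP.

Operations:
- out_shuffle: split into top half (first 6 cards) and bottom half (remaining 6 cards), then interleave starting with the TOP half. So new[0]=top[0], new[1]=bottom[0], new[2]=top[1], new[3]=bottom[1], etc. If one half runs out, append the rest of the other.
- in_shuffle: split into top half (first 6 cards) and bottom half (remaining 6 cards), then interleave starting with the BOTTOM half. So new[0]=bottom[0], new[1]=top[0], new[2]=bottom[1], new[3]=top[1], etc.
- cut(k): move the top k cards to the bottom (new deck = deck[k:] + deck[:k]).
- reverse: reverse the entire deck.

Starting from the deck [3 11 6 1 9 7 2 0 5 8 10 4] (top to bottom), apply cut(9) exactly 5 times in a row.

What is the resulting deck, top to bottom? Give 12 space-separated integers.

Answer: 8 10 4 3 11 6 1 9 7 2 0 5

Derivation:
After op 1 (cut(9)): [8 10 4 3 11 6 1 9 7 2 0 5]
After op 2 (cut(9)): [2 0 5 8 10 4 3 11 6 1 9 7]
After op 3 (cut(9)): [1 9 7 2 0 5 8 10 4 3 11 6]
After op 4 (cut(9)): [3 11 6 1 9 7 2 0 5 8 10 4]
After op 5 (cut(9)): [8 10 4 3 11 6 1 9 7 2 0 5]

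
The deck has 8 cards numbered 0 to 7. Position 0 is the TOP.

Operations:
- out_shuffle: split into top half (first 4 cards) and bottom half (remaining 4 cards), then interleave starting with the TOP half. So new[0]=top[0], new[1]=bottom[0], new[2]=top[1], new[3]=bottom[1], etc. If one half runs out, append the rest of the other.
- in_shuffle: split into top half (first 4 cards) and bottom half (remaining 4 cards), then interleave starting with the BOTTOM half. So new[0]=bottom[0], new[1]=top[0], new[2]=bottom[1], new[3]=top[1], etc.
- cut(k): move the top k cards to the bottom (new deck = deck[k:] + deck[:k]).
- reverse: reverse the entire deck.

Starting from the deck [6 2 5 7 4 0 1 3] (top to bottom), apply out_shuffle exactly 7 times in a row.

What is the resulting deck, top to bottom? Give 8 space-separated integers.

Answer: 6 4 2 0 5 1 7 3

Derivation:
After op 1 (out_shuffle): [6 4 2 0 5 1 7 3]
After op 2 (out_shuffle): [6 5 4 1 2 7 0 3]
After op 3 (out_shuffle): [6 2 5 7 4 0 1 3]
After op 4 (out_shuffle): [6 4 2 0 5 1 7 3]
After op 5 (out_shuffle): [6 5 4 1 2 7 0 3]
After op 6 (out_shuffle): [6 2 5 7 4 0 1 3]
After op 7 (out_shuffle): [6 4 2 0 5 1 7 3]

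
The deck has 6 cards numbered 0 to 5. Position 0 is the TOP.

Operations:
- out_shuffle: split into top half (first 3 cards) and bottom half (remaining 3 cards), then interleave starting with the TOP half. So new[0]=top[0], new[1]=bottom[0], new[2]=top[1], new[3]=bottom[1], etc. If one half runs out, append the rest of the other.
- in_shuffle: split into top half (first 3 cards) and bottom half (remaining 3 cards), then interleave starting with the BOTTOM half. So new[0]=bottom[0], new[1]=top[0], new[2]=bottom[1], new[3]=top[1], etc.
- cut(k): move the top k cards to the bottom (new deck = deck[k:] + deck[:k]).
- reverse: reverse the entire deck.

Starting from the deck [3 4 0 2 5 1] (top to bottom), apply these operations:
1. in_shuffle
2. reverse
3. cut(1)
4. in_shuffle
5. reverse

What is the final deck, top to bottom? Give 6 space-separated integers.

After op 1 (in_shuffle): [2 3 5 4 1 0]
After op 2 (reverse): [0 1 4 5 3 2]
After op 3 (cut(1)): [1 4 5 3 2 0]
After op 4 (in_shuffle): [3 1 2 4 0 5]
After op 5 (reverse): [5 0 4 2 1 3]

Answer: 5 0 4 2 1 3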